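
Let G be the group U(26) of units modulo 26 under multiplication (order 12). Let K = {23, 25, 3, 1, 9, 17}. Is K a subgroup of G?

Yes

|K| = 6 divides |G| = 12, consistent with Lagrange.
K contains the identity, every element's inverse is in K, and K is closed under ·: it is a subgroup.
In fact K = ⟨17⟩.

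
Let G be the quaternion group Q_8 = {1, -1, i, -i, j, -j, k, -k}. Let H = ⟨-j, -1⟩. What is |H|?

4

|⟨-j⟩| = 4 and |⟨-1⟩| = 2, so |H| is a multiple of lcm(4, 2) = 4 and divides |G| = 8.
Closing under the operation: H = {1, -1, j, -j}, so |H| = 4.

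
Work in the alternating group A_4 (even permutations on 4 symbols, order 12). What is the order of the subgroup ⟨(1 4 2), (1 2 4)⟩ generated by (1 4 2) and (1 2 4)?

3

|⟨(1 4 2)⟩| = 3 and |⟨(1 2 4)⟩| = 3, so |H| is a multiple of lcm(3, 3) = 3 and divides |G| = 12.
Closing under the operation: H = {e, (1 2 4), (1 4 2)}, so |H| = 3.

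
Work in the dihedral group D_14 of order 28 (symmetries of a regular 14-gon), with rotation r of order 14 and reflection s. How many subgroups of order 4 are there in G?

7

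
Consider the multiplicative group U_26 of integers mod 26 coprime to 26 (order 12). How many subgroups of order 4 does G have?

|G| = 12 and 4 | 12, so subgroups of order 4 are possible by Lagrange.
The subgroups of order 4 are: {1, 5, 21, 25}.
So G has 1 subgroup of order 4.

1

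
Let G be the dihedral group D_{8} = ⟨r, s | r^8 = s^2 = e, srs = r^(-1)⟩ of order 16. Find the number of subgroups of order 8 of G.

|G| = 16 and 8 | 16, so subgroups of order 8 are possible by Lagrange.
The subgroups of order 8 are: {e, r, r^2, r^3, r^4, r^5, r^6, r^7}; {e, r^2, r^4, r^6, s, r^2s, r^4s, r^6s}; {e, r^2, r^4, r^6, rs, r^3s, r^5s, r^7s}.
So G has 3 subgroups of order 8.

3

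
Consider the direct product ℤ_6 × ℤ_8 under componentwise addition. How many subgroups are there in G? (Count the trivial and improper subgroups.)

22

|G| = 48, so by Lagrange every subgroup order divides 48. Divisors: 1, 2, 3, 4, 6, 8, 12, 16, 24, 48.
Subgroups by order — order 1: 1; order 2: 3; order 3: 1; order 4: 3; order 6: 3; order 8: 3; order 12: 3; order 16: 1; order 24: 3; order 48: 1.
Total: 1 + 3 + 1 + 3 + 3 + 3 + 3 + 1 + 3 + 1 = 22.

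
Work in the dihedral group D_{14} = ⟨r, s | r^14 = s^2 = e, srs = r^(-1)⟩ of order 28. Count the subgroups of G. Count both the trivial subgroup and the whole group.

28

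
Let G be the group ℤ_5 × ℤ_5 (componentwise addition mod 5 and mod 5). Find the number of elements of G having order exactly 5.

An element (a,b) has order lcm(ord(a), ord(b)); count pairs with lcm equal to 5.
Enumerating gives 24 such elements.

24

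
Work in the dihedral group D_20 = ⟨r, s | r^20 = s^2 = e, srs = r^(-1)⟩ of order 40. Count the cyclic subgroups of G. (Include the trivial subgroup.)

A cyclic subgroup of order d is generated by each of its φ(d) elements of order d, so the cyclic subgroups of order d number (#elements of order d)/φ(d).
Cyclic subgroups by order — order 1: 1; order 2: 21; order 4: 1; order 5: 1; order 10: 1; order 20: 1.
Total: 26.

26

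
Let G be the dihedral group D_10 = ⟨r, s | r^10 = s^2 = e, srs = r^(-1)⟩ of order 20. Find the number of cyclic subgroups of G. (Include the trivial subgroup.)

Group the elements of G by the cyclic subgroup they generate; each cyclic subgroup of order d accounts for φ(d) elements.
Cyclic subgroups by order — order 1: 1; order 2: 11; order 5: 1; order 10: 1.
Total: 14.

14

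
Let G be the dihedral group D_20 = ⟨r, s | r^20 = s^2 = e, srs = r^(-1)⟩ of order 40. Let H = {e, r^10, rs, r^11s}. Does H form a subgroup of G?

Yes

|H| = 4 divides |G| = 40, consistent with Lagrange.
H contains the identity, every element's inverse is in H, and H is closed under ·: it is a subgroup.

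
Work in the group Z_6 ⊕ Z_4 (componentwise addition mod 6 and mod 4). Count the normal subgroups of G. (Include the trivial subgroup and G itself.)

G is abelian, so every subgroup is normal.
G has 16 subgroups in total, hence 16 normal subgroups.

16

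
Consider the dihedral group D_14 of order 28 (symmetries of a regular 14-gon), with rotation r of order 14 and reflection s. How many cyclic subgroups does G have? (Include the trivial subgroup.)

A cyclic subgroup of order d is generated by each of its φ(d) elements of order d, so the cyclic subgroups of order d number (#elements of order d)/φ(d).
Cyclic subgroups by order — order 1: 1; order 2: 15; order 7: 1; order 14: 1.
Total: 18.

18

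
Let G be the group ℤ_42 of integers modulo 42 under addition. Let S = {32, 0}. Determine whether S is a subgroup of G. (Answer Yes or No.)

No

32 ∈ S but its inverse 10 ∉ S, so S is not a subgroup.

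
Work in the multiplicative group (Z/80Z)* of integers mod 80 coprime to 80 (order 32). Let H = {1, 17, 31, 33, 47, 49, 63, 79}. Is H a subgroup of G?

|H| = 8 divides |G| = 32, consistent with Lagrange.
H contains the identity, every element's inverse is in H, and H is closed under ·: it is a subgroup.

Yes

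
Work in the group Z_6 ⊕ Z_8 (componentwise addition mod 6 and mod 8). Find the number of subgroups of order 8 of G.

|G| = 48 and 8 | 48, so subgroups of order 8 are possible by Lagrange.
The subgroups of order 8 are: {(0,0), (0,1), (0,2), (0,3), (0,4), (0,5), (0,6), (0,7)}; {(0,0), (0,2), (0,4), (0,6), (3,0), (3,2), (3,4), (3,6)}; {(0,0), (0,2), (0,4), (0,6), (3,1), (3,3), (3,5), (3,7)}.
So G has 3 subgroups of order 8.

3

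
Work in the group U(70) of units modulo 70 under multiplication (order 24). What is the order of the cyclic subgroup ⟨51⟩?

Compute successive powers of 51 mod 70: 51, 11, 1; 51^3 ≡ 1 (mod 70).
So |⟨51⟩| = 3.

3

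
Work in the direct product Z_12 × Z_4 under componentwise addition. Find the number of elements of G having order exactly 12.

24

An element (a,b) has order lcm(ord(a), ord(b)); count pairs with lcm equal to 12.
Enumerating gives 24 such elements.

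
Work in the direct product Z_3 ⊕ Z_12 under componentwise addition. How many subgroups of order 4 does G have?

1

|G| = 36 and 4 | 36, so subgroups of order 4 are possible by Lagrange.
The subgroups of order 4 are: {(0,0), (0,3), (0,6), (0,9)}.
So G has 1 subgroup of order 4.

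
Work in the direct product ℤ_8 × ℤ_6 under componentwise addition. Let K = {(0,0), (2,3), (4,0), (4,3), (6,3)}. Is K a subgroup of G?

No

|K| = 5 does not divide |G| = 48, so by Lagrange K is not a subgroup.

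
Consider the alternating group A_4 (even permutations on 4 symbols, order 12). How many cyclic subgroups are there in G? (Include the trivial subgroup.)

8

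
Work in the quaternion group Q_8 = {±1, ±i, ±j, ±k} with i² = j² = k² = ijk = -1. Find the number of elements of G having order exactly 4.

The elements of order 4 are: i, -i, j, -j, k, -k.
That's 6.

6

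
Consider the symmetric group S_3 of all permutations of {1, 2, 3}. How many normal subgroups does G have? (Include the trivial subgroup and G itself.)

3

G has 6 subgroups. Checking conjugation-invariance by order — order 1: 1/1 normal; order 2: 0/3 normal; order 3: 1/1 normal; order 6: 1/1 normal.
Total normal subgroups: 3.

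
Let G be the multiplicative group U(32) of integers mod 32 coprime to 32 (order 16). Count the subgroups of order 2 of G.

|G| = 16 and 2 | 16, so subgroups of order 2 are possible by Lagrange.
The subgroups of order 2 are: {1, 15}; {1, 17}; {1, 31}.
So G has 3 subgroups of order 2.

3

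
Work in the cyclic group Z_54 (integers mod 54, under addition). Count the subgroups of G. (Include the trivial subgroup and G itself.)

Subgroups of the cyclic group Z_54 correspond bijectively to divisors of 54.
Divisors of 54: 1, 2, 3, 6, 9, 18, 27, 54.
So Z_54 has 8 subgroups.

8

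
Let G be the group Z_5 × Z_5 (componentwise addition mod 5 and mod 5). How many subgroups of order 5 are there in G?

|G| = 25 and 5 | 25, so subgroups of order 5 are possible by Lagrange.
The subgroups of order 5 are: {(0,0), (0,1), (0,2), (0,3), (0,4)}; {(0,0), (1,0), (2,0), (3,0), (4,0)}; {(0,0), (1,1), (2,2), (3,3), (4,4)}; {(0,0), (1,2), (2,4), (3,1), (4,3)}; … (6 in all).
So G has 6 subgroups of order 5.

6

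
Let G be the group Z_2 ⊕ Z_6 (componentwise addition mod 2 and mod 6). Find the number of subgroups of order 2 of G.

|G| = 12 and 2 | 12, so subgroups of order 2 are possible by Lagrange.
The subgroups of order 2 are: {(0,0), (0,3)}; {(0,0), (1,0)}; {(0,0), (1,3)}.
So G has 3 subgroups of order 2.

3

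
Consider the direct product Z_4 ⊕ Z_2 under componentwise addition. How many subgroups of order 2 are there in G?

|G| = 8 and 2 | 8, so subgroups of order 2 are possible by Lagrange.
The subgroups of order 2 are: {(0,0), (0,1)}; {(0,0), (2,0)}; {(0,0), (2,1)}.
So G has 3 subgroups of order 2.

3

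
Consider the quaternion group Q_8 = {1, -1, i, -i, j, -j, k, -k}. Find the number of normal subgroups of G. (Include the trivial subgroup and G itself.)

G has 6 subgroups. Checking conjugation-invariance by order — order 1: 1/1 normal; order 2: 1/1 normal; order 4: 3/3 normal; order 8: 1/1 normal.
Total normal subgroups: 6.

6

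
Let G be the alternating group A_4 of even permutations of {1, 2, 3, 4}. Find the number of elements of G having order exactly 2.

The elements of order 2 are: (1 2)(3 4), (1 3)(2 4), (1 4)(2 3).
That's 3.

3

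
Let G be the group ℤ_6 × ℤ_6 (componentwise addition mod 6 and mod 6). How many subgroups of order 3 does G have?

|G| = 36 and 3 | 36, so subgroups of order 3 are possible by Lagrange.
The subgroups of order 3 are: {(0,0), (0,2), (0,4)}; {(0,0), (2,0), (4,0)}; {(0,0), (2,2), (4,4)}; {(0,0), (2,4), (4,2)}.
So G has 4 subgroups of order 3.

4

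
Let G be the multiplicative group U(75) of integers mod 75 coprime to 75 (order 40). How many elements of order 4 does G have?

The elements of order 4 are: 7, 32, 43, 68.
That's 4.

4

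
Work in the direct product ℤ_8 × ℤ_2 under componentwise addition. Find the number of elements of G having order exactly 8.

8

An element (a,b) has order lcm(ord(a), ord(b)); count pairs with lcm equal to 8.
Enumerating gives 8 such elements.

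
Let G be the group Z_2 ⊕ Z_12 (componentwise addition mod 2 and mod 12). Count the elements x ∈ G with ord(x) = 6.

An element (a,b) has order lcm(ord(a), ord(b)); count pairs with lcm equal to 6.
Enumerating gives 6 such elements.

6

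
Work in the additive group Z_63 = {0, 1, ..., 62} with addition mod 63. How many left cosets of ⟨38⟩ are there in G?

1

|⟨38⟩| = 63 and |G| = 63.
By Lagrange, [G : H] = |G|/|H| = 63/63 = 1.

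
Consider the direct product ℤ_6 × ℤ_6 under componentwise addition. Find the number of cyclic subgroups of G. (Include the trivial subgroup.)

Each element a generates a cyclic subgroup ⟨a⟩; distinct elements may generate the same one (a cyclic group of order d has φ(d) generators).
Cyclic subgroups by order — order 1: 1; order 2: 3; order 3: 4; order 6: 12.
Total: 20.

20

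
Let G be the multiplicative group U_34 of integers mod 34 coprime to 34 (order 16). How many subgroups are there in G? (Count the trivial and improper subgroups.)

5

|G| = 16, so by Lagrange every subgroup order divides 16. Divisors: 1, 2, 4, 8, 16.
Subgroups by order — order 1: 1; order 2: 1; order 4: 1; order 8: 1; order 16: 1.
Total: 1 + 1 + 1 + 1 + 1 = 5.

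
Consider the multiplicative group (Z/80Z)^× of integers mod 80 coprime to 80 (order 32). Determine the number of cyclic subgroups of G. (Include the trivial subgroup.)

Each element a generates a cyclic subgroup ⟨a⟩; distinct elements may generate the same one (a cyclic group of order d has φ(d) generators).
Cyclic subgroups by order — order 1: 1; order 2: 7; order 4: 12.
Total: 20.

20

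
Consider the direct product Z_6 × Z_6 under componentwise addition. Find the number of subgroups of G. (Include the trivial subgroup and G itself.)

|G| = 36, so by Lagrange every subgroup order divides 36. Divisors: 1, 2, 3, 4, 6, 9, 12, 18, 36.
Subgroups by order — order 1: 1; order 2: 3; order 3: 4; order 4: 1; order 6: 12; order 9: 1; order 12: 4; order 18: 3; order 36: 1.
Total: 1 + 3 + 4 + 1 + 12 + 1 + 4 + 3 + 1 = 30.

30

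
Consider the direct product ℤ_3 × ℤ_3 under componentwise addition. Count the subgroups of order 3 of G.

|G| = 9 and 3 | 9, so subgroups of order 3 are possible by Lagrange.
The subgroups of order 3 are: {(0,0), (0,1), (0,2)}; {(0,0), (1,0), (2,0)}; {(0,0), (1,1), (2,2)}; {(0,0), (1,2), (2,1)}.
So G has 4 subgroups of order 3.

4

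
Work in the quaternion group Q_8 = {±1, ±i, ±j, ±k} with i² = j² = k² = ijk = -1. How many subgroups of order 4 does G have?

3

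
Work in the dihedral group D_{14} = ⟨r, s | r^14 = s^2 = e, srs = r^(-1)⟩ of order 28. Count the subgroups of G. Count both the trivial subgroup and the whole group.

|G| = 28, so by Lagrange every subgroup order divides 28. Divisors: 1, 2, 4, 7, 14, 28.
Subgroups by order — order 1: 1; order 2: 15; order 4: 7; order 7: 1; order 14: 3; order 28: 1.
Total: 1 + 15 + 7 + 1 + 3 + 1 = 28.

28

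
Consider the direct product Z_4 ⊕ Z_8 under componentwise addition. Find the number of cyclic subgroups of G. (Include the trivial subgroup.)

14

Each element a generates a cyclic subgroup ⟨a⟩; distinct elements may generate the same one (a cyclic group of order d has φ(d) generators).
Cyclic subgroups by order — order 1: 1; order 2: 3; order 4: 6; order 8: 4.
Total: 14.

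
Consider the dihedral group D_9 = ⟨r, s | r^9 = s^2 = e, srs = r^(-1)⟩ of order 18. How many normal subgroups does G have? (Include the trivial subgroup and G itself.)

G has 16 subgroups. Checking conjugation-invariance by order — order 1: 1/1 normal; order 2: 0/9 normal; order 3: 1/1 normal; order 6: 0/3 normal; order 9: 1/1 normal; order 18: 1/1 normal.
Total normal subgroups: 4.

4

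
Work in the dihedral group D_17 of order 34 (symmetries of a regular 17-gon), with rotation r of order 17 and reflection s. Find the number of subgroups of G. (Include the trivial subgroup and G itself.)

20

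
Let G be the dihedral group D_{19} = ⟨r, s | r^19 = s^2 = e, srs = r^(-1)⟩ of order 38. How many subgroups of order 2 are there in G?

|G| = 38 and 2 | 38, so subgroups of order 2 are possible by Lagrange.
The subgroups of order 2 are: {e, r^10s}; {e, r^11s}; {e, r^12s}; {e, r^13s}; … (19 in all).
So G has 19 subgroups of order 2.

19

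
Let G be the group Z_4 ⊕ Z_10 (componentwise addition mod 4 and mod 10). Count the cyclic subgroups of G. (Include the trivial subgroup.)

12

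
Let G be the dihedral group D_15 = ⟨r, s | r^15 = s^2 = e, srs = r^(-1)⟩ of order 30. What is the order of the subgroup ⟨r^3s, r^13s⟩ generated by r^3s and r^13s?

|⟨r^3s⟩| = 2 and |⟨r^13s⟩| = 2, so |H| is a multiple of lcm(2, 2) = 2 and divides |G| = 30.
Closing under the operation: H = {e, r^5, r^10, r^3s, r^8s, r^13s}, so |H| = 6.

6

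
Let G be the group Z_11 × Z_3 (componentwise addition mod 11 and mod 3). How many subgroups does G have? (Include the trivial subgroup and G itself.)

4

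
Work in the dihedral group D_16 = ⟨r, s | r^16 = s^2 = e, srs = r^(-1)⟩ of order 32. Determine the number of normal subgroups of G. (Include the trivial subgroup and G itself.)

G has 36 subgroups. Checking conjugation-invariance by order — order 1: 1/1 normal; order 2: 1/17 normal; order 4: 1/9 normal; order 8: 1/5 normal; order 16: 3/3 normal; order 32: 1/1 normal.
Total normal subgroups: 8.

8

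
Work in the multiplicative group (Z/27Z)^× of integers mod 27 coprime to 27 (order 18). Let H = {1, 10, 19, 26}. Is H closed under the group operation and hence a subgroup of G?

|H| = 4 does not divide |G| = 18, so by Lagrange H is not a subgroup.

No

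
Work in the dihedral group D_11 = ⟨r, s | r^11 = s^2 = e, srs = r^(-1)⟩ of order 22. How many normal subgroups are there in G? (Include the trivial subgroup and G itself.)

G has 14 subgroups. Checking conjugation-invariance by order — order 1: 1/1 normal; order 2: 0/11 normal; order 11: 1/1 normal; order 22: 1/1 normal.
Total normal subgroups: 3.

3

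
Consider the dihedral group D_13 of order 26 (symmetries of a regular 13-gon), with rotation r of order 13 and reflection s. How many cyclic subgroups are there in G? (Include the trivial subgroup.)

Each element a generates a cyclic subgroup ⟨a⟩; distinct elements may generate the same one (a cyclic group of order d has φ(d) generators).
Cyclic subgroups by order — order 1: 1; order 2: 13; order 13: 1.
Total: 15.

15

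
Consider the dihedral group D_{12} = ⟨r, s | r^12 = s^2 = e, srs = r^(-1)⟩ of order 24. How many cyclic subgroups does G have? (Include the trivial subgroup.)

A cyclic subgroup of order d is generated by each of its φ(d) elements of order d, so the cyclic subgroups of order d number (#elements of order d)/φ(d).
Cyclic subgroups by order — order 1: 1; order 2: 13; order 3: 1; order 4: 1; order 6: 1; order 12: 1.
Total: 18.

18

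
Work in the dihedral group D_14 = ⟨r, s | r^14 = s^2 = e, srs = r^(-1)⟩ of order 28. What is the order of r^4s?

Computing powers of r^4s: the smallest k with (r^4s)^k = e is k = 2.

2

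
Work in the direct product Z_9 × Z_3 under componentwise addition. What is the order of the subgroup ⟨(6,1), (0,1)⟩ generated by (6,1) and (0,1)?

9

|⟨(6,1)⟩| = 3 and |⟨(0,1)⟩| = 3, so |H| is a multiple of lcm(3, 3) = 3 and divides |G| = 27.
Closing under the operation: H = {(0,0), (0,1), (0,2), (3,0), (3,1), (3,2), (6,0), (6,1), (6,2)}, so |H| = 9.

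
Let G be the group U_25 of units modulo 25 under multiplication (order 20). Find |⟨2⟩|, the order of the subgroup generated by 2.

20

Compute successive powers of 2 mod 25: 2, 4, 8, 16, 7, 14, 3, 6, …; 2^20 ≡ 1 (mod 25).
So |⟨2⟩| = 20.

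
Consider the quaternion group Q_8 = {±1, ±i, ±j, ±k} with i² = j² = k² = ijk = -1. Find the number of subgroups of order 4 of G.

3

|G| = 8 and 4 | 8, so subgroups of order 4 are possible by Lagrange.
The subgroups of order 4 are: {1, -1, i, -i}; {1, -1, j, -j}; {1, -1, k, -k}.
So G has 3 subgroups of order 4.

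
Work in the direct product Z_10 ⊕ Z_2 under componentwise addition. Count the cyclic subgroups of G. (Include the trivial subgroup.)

8

Group the elements of G by the cyclic subgroup they generate; each cyclic subgroup of order d accounts for φ(d) elements.
Cyclic subgroups by order — order 1: 1; order 2: 3; order 5: 1; order 10: 3.
Total: 8.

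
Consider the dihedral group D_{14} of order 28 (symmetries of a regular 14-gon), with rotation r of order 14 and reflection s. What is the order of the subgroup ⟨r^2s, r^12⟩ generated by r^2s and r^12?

|⟨r^2s⟩| = 2 and |⟨r^12⟩| = 7, so |H| is a multiple of lcm(2, 7) = 14 and divides |G| = 28.
Closing under the operation: H = {e, r^2, r^4, r^6, r^8, r^10, r^12, s, r^2s, r^4s, r^6s, r^8s, r^10s, r^12s}, so |H| = 14.

14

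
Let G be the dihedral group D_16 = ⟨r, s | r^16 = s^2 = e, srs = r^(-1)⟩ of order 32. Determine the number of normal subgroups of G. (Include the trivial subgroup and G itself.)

G has 36 subgroups. Checking conjugation-invariance by order — order 1: 1/1 normal; order 2: 1/17 normal; order 4: 1/9 normal; order 8: 1/5 normal; order 16: 3/3 normal; order 32: 1/1 normal.
Total normal subgroups: 8.

8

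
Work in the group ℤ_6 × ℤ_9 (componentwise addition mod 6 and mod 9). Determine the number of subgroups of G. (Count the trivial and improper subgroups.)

|G| = 54, so by Lagrange every subgroup order divides 54. Divisors: 1, 2, 3, 6, 9, 18, 27, 54.
Subgroups by order — order 1: 1; order 2: 1; order 3: 4; order 6: 4; order 9: 4; order 18: 4; order 27: 1; order 54: 1.
Total: 1 + 1 + 4 + 4 + 4 + 4 + 1 + 1 = 20.

20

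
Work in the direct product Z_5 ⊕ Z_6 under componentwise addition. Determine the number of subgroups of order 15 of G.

|G| = 30 and 15 | 30, so subgroups of order 15 are possible by Lagrange.
The subgroups of order 15 are: {(0,0), (0,2), (0,4), (1,0), (1,2), (1,4), (2,0), (2,2), (2,4), (3,0), (3,2), (3,4), (4,0), (4,2), (4,4)}.
So G has 1 subgroup of order 15.

1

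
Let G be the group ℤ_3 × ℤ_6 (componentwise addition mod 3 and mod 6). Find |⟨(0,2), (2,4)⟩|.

|⟨(0,2)⟩| = 3 and |⟨(2,4)⟩| = 3, so |H| is a multiple of lcm(3, 3) = 3 and divides |G| = 18.
Closing under the operation: H = {(0,0), (0,2), (0,4), (1,0), (1,2), (1,4), (2,0), (2,2), (2,4)}, so |H| = 9.

9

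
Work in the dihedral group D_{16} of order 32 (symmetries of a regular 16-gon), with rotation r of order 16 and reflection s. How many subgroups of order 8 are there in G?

|G| = 32 and 8 | 32, so subgroups of order 8 are possible by Lagrange.
The subgroups of order 8 are: {e, r^2, r^4, r^6, r^8, r^10, r^12, r^14}; {e, r^4, r^8, r^12, r^2s, r^6s, r^10s, r^14s}; {e, r^4, r^8, r^12, r^3s, r^7s, r^11s, r^15s}; {e, r^4, r^8, r^12, s, r^4s, r^8s, r^12s}; … (5 in all).
So G has 5 subgroups of order 8.

5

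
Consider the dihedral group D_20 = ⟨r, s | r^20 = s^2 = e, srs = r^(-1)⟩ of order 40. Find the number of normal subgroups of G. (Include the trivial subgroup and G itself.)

9

G has 48 subgroups. Checking conjugation-invariance by order — order 1: 1/1 normal; order 2: 1/21 normal; order 4: 1/11 normal; order 5: 1/1 normal; order 8: 0/5 normal; order 10: 1/5 normal; order 20: 3/3 normal; order 40: 1/1 normal.
Total normal subgroups: 9.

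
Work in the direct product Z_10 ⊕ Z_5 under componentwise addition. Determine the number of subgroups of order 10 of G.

|G| = 50 and 10 | 50, so subgroups of order 10 are possible by Lagrange.
The subgroups of order 10 are: {(0,0), (0,1), (0,2), (0,3), (0,4), (5,0), (5,1), (5,2), (5,3), (5,4)}; {(0,0), (1,0), (2,0), (3,0), (4,0), (5,0), (6,0), (7,0), (8,0), (9,0)}; {(0,0), (1,1), (2,2), (3,3), (4,4), (5,0), (6,1), (7,2), (8,3), (9,4)}; {(0,0), (1,2), (2,4), (3,1), (4,3), (5,0), (6,2), (7,4), (8,1), (9,3)}; … (6 in all).
So G has 6 subgroups of order 10.

6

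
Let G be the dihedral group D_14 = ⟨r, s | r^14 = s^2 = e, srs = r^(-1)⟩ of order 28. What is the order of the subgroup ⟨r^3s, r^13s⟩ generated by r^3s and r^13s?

|⟨r^3s⟩| = 2 and |⟨r^13s⟩| = 2, so |H| is a multiple of lcm(2, 2) = 2 and divides |G| = 28.
Closing under the operation: H = {e, r^2, r^4, r^6, r^8, r^10, r^12, rs, r^3s, r^5s, r^7s, r^9s, r^11s, r^13s}, so |H| = 14.

14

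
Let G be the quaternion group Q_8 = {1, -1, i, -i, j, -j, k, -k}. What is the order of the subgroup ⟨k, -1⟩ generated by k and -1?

|⟨k⟩| = 4 and |⟨-1⟩| = 2, so |H| is a multiple of lcm(4, 2) = 4 and divides |G| = 8.
Closing under the operation: H = {1, -1, k, -k}, so |H| = 4.

4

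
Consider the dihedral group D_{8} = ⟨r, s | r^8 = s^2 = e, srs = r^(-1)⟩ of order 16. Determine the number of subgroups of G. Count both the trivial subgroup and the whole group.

|G| = 16, so by Lagrange every subgroup order divides 16. Divisors: 1, 2, 4, 8, 16.
Subgroups by order — order 1: 1; order 2: 9; order 4: 5; order 8: 3; order 16: 1.
Total: 1 + 9 + 5 + 3 + 1 = 19.

19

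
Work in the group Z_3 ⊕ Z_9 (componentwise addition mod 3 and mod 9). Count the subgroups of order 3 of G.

|G| = 27 and 3 | 27, so subgroups of order 3 are possible by Lagrange.
The subgroups of order 3 are: {(0,0), (0,3), (0,6)}; {(0,0), (1,0), (2,0)}; {(0,0), (1,3), (2,6)}; {(0,0), (1,6), (2,3)}.
So G has 4 subgroups of order 3.

4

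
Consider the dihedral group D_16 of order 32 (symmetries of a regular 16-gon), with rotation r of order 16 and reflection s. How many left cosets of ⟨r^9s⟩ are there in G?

16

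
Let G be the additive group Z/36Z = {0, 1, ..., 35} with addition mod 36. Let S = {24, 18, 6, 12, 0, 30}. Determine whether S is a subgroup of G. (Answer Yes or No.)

|S| = 6 divides |G| = 36, consistent with Lagrange.
S contains the identity, every element's inverse is in S, and S is closed under +: it is a subgroup.
In fact S = ⟨6⟩.

Yes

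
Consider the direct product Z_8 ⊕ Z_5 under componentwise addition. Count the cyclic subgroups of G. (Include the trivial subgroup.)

8

Group the elements of G by the cyclic subgroup they generate; each cyclic subgroup of order d accounts for φ(d) elements.
Cyclic subgroups by order — order 1: 1; order 2: 1; order 4: 1; order 5: 1; order 8: 1; order 10: 1; order 20: 1; order 40: 1.
Total: 8.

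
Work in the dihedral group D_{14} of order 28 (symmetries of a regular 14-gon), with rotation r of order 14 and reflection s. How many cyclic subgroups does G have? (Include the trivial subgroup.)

18

Group the elements of G by the cyclic subgroup they generate; each cyclic subgroup of order d accounts for φ(d) elements.
Cyclic subgroups by order — order 1: 1; order 2: 15; order 7: 1; order 14: 1.
Total: 18.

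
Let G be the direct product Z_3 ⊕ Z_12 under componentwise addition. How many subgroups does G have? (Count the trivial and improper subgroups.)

18

|G| = 36, so by Lagrange every subgroup order divides 36. Divisors: 1, 2, 3, 4, 6, 9, 12, 18, 36.
Subgroups by order — order 1: 1; order 2: 1; order 3: 4; order 4: 1; order 6: 4; order 9: 1; order 12: 4; order 18: 1; order 36: 1.
Total: 1 + 1 + 4 + 1 + 4 + 1 + 4 + 1 + 1 = 18.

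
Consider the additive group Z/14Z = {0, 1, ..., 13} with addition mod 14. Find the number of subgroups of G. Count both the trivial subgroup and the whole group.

Subgroups of the cyclic group Z/14Z correspond bijectively to divisors of 14.
Divisors of 14: 1, 2, 7, 14.
So Z/14Z has 4 subgroups.

4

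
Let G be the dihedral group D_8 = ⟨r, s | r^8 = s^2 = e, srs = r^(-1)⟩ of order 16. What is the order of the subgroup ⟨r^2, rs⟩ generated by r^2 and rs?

|⟨r^2⟩| = 4 and |⟨rs⟩| = 2, so |H| is a multiple of lcm(4, 2) = 4 and divides |G| = 16.
Closing under the operation: H = {e, r^2, r^4, r^6, rs, r^3s, r^5s, r^7s}, so |H| = 8.

8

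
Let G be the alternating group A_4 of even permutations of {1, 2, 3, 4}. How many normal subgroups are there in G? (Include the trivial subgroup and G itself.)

3

G has 10 subgroups. Checking conjugation-invariance by order — order 1: 1/1 normal; order 2: 0/3 normal; order 3: 0/4 normal; order 4: 1/1 normal; order 12: 1/1 normal.
Total normal subgroups: 3.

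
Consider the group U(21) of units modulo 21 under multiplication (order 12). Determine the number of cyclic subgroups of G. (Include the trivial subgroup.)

8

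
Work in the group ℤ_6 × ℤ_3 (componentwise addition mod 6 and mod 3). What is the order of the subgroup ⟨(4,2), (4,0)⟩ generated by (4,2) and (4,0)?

9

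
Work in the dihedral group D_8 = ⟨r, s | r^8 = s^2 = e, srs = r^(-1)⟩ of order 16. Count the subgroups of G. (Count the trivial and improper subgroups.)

19

|G| = 16, so by Lagrange every subgroup order divides 16. Divisors: 1, 2, 4, 8, 16.
Subgroups by order — order 1: 1; order 2: 9; order 4: 5; order 8: 3; order 16: 1.
Total: 1 + 9 + 5 + 3 + 1 = 19.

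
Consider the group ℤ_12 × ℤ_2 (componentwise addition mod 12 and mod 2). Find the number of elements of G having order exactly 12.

8

An element (a,b) has order lcm(ord(a), ord(b)); count pairs with lcm equal to 12.
Enumerating gives 8 such elements.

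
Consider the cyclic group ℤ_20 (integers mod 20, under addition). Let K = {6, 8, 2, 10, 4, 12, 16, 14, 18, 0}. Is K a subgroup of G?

Yes

|K| = 10 divides |G| = 20, consistent with Lagrange.
K contains the identity, every element's inverse is in K, and K is closed under +: it is a subgroup.
In fact K = ⟨2⟩.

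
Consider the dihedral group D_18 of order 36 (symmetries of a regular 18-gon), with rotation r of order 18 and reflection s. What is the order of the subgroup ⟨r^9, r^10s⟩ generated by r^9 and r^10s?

4

|⟨r^9⟩| = 2 and |⟨r^10s⟩| = 2, so |H| is a multiple of lcm(2, 2) = 2 and divides |G| = 36.
Closing under the operation: H = {e, r^9, rs, r^10s}, so |H| = 4.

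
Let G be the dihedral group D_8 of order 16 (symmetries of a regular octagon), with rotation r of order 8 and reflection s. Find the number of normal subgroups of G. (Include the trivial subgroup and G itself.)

G has 19 subgroups. Checking conjugation-invariance by order — order 1: 1/1 normal; order 2: 1/9 normal; order 4: 1/5 normal; order 8: 3/3 normal; order 16: 1/1 normal.
Total normal subgroups: 7.

7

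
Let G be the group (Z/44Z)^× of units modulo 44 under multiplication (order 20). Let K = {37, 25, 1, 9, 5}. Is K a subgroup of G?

Yes

|K| = 5 divides |G| = 20, consistent with Lagrange.
K contains the identity, every element's inverse is in K, and K is closed under ·: it is a subgroup.
In fact K = ⟨5⟩.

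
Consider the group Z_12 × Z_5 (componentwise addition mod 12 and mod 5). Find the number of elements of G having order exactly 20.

8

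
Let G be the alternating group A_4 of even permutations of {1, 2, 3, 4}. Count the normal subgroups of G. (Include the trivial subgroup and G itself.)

G has 10 subgroups. Checking conjugation-invariance by order — order 1: 1/1 normal; order 2: 0/3 normal; order 3: 0/4 normal; order 4: 1/1 normal; order 12: 1/1 normal.
Total normal subgroups: 3.

3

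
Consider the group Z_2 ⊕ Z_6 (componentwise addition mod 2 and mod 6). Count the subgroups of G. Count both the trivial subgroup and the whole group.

10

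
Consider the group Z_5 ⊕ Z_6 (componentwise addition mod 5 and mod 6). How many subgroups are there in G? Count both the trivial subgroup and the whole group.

|G| = 30, so by Lagrange every subgroup order divides 30. Divisors: 1, 2, 3, 5, 6, 10, 15, 30.
Subgroups by order — order 1: 1; order 2: 1; order 3: 1; order 5: 1; order 6: 1; order 10: 1; order 15: 1; order 30: 1.
Total: 1 + 1 + 1 + 1 + 1 + 1 + 1 + 1 = 8.

8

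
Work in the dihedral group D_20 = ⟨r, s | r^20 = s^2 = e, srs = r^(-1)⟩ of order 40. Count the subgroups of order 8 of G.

5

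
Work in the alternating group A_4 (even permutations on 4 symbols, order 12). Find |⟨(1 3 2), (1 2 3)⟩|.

3

|⟨(1 3 2)⟩| = 3 and |⟨(1 2 3)⟩| = 3, so |H| is a multiple of lcm(3, 3) = 3 and divides |G| = 12.
Closing under the operation: H = {e, (1 2 3), (1 3 2)}, so |H| = 3.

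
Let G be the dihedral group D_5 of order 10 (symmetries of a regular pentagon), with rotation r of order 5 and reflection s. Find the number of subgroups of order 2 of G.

|G| = 10 and 2 | 10, so subgroups of order 2 are possible by Lagrange.
The subgroups of order 2 are: {e, r^2s}; {e, r^3s}; {e, r^4s}; {e, rs}; … (5 in all).
So G has 5 subgroups of order 2.

5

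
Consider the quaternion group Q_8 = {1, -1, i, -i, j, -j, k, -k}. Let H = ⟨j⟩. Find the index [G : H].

|⟨j⟩| = 4 and |G| = 8.
By Lagrange, [G : H] = |G|/|H| = 8/4 = 2.

2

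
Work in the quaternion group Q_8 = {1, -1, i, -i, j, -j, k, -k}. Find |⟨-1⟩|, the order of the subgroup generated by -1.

Computing powers of -1: the smallest k with (-1)^k = e is k = 2.

2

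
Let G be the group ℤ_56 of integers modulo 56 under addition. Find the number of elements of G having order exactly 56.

24

In a cyclic group of order 56, the number of elements of order d (for d | 56) is φ(d).
φ(56) = 24.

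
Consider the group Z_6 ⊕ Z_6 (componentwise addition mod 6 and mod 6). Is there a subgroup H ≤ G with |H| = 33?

No

33 does not divide |G| = 36, so by Lagrange no subgroup of order 33 exists.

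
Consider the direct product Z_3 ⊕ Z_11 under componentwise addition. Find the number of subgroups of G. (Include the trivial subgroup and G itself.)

|G| = 33, so by Lagrange every subgroup order divides 33. Divisors: 1, 3, 11, 33.
Subgroups by order — order 1: 1; order 3: 1; order 11: 1; order 33: 1.
Total: 1 + 1 + 1 + 1 = 4.

4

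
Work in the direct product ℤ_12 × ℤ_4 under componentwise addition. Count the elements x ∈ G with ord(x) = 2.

3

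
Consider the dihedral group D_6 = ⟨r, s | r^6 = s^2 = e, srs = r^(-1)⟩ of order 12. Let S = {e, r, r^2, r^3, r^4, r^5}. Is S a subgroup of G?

Yes

|S| = 6 divides |G| = 12, consistent with Lagrange.
S contains the identity, every element's inverse is in S, and S is closed under ·: it is a subgroup.
In fact S = ⟨r^5⟩.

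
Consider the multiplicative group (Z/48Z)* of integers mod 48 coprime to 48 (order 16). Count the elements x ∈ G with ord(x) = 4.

The elements of order 4 are: 5, 11, 13, 19, 29, 35, 37, 43.
That's 8.

8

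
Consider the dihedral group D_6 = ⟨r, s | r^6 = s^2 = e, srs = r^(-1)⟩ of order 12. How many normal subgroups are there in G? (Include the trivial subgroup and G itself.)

7

G has 16 subgroups. Checking conjugation-invariance by order — order 1: 1/1 normal; order 2: 1/7 normal; order 3: 1/1 normal; order 4: 0/3 normal; order 6: 3/3 normal; order 12: 1/1 normal.
Total normal subgroups: 7.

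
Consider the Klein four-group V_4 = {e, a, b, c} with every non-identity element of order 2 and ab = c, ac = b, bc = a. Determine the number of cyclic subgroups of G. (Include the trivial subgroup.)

4

Each element a generates a cyclic subgroup ⟨a⟩; distinct elements may generate the same one (a cyclic group of order d has φ(d) generators).
Cyclic subgroups by order — order 1: 1; order 2: 3.
Total: 4.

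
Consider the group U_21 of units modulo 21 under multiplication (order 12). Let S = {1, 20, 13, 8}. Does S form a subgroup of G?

Yes

|S| = 4 divides |G| = 12, consistent with Lagrange.
S contains the identity, every element's inverse is in S, and S is closed under ·: it is a subgroup.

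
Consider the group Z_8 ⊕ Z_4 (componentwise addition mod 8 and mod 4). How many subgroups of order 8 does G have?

|G| = 32 and 8 | 32, so subgroups of order 8 are possible by Lagrange.
The subgroups of order 8 are: {(0,0), (0,1), (0,2), (0,3), (4,0), (4,1), (4,2), (4,3)}; {(0,0), (0,2), (2,0), (2,2), (4,0), (4,2), (6,0), (6,2)}; {(0,0), (0,2), (2,1), (2,3), (4,0), (4,2), (6,1), (6,3)}; {(0,0), (1,0), (2,0), (3,0), (4,0), (5,0), (6,0), (7,0)}; … (7 in all).
So G has 7 subgroups of order 8.

7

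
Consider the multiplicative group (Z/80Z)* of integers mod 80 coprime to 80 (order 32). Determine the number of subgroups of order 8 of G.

19

|G| = 32 and 8 | 32, so subgroups of order 8 are possible by Lagrange.
The subgroups of order 8 are: {1, 9, 11, 19, 41, 49, 51, 59}; {1, 11, 21, 31, 41, 51, 61, 71}; {1, 11, 29, 39, 41, 51, 69, 79}; {1, 3, 9, 13, 27, 31, 37, 39}; … (19 in all).
So G has 19 subgroups of order 8.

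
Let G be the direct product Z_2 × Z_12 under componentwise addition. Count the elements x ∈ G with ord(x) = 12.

8

An element (a,b) has order lcm(ord(a), ord(b)); count pairs with lcm equal to 12.
Enumerating gives 8 such elements.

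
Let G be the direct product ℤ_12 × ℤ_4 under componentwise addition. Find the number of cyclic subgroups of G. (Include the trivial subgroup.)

20

Each element a generates a cyclic subgroup ⟨a⟩; distinct elements may generate the same one (a cyclic group of order d has φ(d) generators).
Cyclic subgroups by order — order 1: 1; order 2: 3; order 3: 1; order 4: 6; order 6: 3; order 12: 6.
Total: 20.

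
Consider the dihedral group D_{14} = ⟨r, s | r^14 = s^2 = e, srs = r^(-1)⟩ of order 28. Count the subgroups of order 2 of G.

|G| = 28 and 2 | 28, so subgroups of order 2 are possible by Lagrange.
The subgroups of order 2 are: {e, r^10s}; {e, r^11s}; {e, r^12s}; {e, r^13s}; … (15 in all).
So G has 15 subgroups of order 2.

15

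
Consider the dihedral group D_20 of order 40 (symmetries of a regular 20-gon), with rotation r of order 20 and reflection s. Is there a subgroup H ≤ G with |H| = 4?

Yes

4 | 40. A subgroup of order 4 is {e, r^10, s, r^10s}.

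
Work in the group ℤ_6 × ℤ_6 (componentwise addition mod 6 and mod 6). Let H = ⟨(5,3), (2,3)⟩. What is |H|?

12

|⟨(5,3)⟩| = 6 and |⟨(2,3)⟩| = 6, so |H| is a multiple of lcm(6, 6) = 6 and divides |G| = 36.
Closing under the operation: H = {(0,0), (0,3), (1,0), (1,3), (2,0), (2,3), (3,0), (3,3), (4,0), (4,3), (5,0), (5,3)}, so |H| = 12.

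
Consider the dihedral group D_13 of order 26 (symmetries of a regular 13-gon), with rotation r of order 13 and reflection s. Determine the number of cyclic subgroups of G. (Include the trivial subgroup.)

15

A cyclic subgroup of order d is generated by each of its φ(d) elements of order d, so the cyclic subgroups of order d number (#elements of order d)/φ(d).
Cyclic subgroups by order — order 1: 1; order 2: 13; order 13: 1.
Total: 15.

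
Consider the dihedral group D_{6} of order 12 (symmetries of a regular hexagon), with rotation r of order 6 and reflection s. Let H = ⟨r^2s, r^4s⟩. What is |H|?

6

|⟨r^2s⟩| = 2 and |⟨r^4s⟩| = 2, so |H| is a multiple of lcm(2, 2) = 2 and divides |G| = 12.
Closing under the operation: H = {e, r^2, r^4, s, r^2s, r^4s}, so |H| = 6.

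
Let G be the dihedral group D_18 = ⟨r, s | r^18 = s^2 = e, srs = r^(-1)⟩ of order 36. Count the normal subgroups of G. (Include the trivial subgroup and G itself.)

9

G has 45 subgroups. Checking conjugation-invariance by order — order 1: 1/1 normal; order 2: 1/19 normal; order 3: 1/1 normal; order 4: 0/9 normal; order 6: 1/7 normal; order 9: 1/1 normal; order 12: 0/3 normal; order 18: 3/3 normal; order 36: 1/1 normal.
Total normal subgroups: 9.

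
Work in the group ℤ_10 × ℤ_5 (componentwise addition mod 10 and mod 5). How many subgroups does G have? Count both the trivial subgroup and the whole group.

16

|G| = 50, so by Lagrange every subgroup order divides 50. Divisors: 1, 2, 5, 10, 25, 50.
Subgroups by order — order 1: 1; order 2: 1; order 5: 6; order 10: 6; order 25: 1; order 50: 1.
Total: 1 + 1 + 6 + 6 + 1 + 1 = 16.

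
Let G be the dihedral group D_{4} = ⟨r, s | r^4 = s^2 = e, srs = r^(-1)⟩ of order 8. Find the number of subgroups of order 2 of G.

5

|G| = 8 and 2 | 8, so subgroups of order 2 are possible by Lagrange.
The subgroups of order 2 are: {e, r^2}; {e, r^2s}; {e, r^3s}; {e, rs}; … (5 in all).
So G has 5 subgroups of order 2.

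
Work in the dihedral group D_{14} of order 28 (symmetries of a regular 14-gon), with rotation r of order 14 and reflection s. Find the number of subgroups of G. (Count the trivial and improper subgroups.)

28

|G| = 28, so by Lagrange every subgroup order divides 28. Divisors: 1, 2, 4, 7, 14, 28.
Subgroups by order — order 1: 1; order 2: 15; order 4: 7; order 7: 1; order 14: 3; order 28: 1.
Total: 1 + 15 + 7 + 1 + 3 + 1 = 28.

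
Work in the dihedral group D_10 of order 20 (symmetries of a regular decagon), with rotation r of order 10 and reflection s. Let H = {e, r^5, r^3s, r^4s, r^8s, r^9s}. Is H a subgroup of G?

No

|H| = 6 does not divide |G| = 20, so by Lagrange H is not a subgroup.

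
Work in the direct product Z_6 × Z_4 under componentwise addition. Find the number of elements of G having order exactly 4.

4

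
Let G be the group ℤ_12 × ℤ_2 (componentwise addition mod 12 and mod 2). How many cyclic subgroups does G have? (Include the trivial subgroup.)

Each element a generates a cyclic subgroup ⟨a⟩; distinct elements may generate the same one (a cyclic group of order d has φ(d) generators).
Cyclic subgroups by order — order 1: 1; order 2: 3; order 3: 1; order 4: 2; order 6: 3; order 12: 2.
Total: 12.

12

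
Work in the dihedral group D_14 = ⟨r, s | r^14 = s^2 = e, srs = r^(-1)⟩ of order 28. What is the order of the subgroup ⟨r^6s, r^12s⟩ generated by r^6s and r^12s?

14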